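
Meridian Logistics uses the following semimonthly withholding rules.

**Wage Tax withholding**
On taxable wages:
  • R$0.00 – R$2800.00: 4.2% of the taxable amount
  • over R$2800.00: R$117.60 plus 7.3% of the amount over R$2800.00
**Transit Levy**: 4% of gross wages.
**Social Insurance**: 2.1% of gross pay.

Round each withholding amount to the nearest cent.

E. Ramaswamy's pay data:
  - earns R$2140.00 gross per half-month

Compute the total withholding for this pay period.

Wage Tax: taxable = R$2140.00
  4.2% × R$2140.00 = R$89.88
Transit Levy: 4% × R$2140.00 = R$85.60
Social Insurance: 2.1% × R$2140.00 = R$44.94
Total: R$89.88 + R$85.60 + R$44.94 = R$220.42

R$220.42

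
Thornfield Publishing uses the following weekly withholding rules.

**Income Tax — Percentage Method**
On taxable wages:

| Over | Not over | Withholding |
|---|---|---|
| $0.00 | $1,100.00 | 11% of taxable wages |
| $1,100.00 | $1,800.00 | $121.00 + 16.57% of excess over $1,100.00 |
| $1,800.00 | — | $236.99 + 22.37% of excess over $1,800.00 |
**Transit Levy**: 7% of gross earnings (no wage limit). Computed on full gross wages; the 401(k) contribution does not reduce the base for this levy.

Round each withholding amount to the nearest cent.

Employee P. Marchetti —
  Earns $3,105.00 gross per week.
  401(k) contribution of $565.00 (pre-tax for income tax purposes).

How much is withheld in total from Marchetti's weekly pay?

$619.88

Income Tax: taxable = $3,105.00 − $565.00 = $2,540.00
  $236.99 + 22.37% × ($2,540.00 − $1,800.00) = $236.99 + 22.37% × $740.00 = $402.53
Transit Levy: 7% × $3,105.00 = $217.35
Total: $402.53 + $217.35 = $619.88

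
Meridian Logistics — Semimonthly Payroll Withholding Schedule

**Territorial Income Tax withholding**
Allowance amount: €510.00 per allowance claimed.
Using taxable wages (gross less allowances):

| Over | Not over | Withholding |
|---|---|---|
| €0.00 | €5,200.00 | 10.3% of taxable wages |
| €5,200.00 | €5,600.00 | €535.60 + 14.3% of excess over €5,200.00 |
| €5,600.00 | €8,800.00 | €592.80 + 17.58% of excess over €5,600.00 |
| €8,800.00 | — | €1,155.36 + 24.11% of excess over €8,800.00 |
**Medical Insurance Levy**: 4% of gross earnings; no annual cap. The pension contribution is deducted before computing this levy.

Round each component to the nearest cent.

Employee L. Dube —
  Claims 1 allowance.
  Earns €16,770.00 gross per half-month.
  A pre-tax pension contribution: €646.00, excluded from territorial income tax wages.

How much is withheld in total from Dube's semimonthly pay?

€3,443.18

Territorial Income Tax: taxable = €16,770.00 − €646.00 − 1×€510.00 = €15,614.00
  €1,155.36 + 24.11% × (€15,614.00 − €8,800.00) = €1,155.36 + 24.11% × €6,814.00 = €2,798.22
Medical Insurance Levy: 4% × €16,124.00 = €644.96
Total: €2,798.22 + €644.96 = €3,443.18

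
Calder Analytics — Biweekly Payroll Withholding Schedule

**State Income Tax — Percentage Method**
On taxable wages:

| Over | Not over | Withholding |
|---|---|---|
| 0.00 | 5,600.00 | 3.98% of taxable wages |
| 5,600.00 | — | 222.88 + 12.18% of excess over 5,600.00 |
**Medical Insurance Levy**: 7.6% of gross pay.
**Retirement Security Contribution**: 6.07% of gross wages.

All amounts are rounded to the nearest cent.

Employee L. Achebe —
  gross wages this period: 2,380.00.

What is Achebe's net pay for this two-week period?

1,959.93

State Income Tax: taxable = 2,380.00
  3.98% × 2,380.00 = 94.72
Medical Insurance Levy: 7.6% × 2,380.00 = 180.88
Retirement Security Contribution: 6.07% × 2,380.00 = 144.47
Total withheld: 94.72 + 180.88 + 144.47 = 420.07
Net pay: 2,380.00 − 420.07 = 1,959.93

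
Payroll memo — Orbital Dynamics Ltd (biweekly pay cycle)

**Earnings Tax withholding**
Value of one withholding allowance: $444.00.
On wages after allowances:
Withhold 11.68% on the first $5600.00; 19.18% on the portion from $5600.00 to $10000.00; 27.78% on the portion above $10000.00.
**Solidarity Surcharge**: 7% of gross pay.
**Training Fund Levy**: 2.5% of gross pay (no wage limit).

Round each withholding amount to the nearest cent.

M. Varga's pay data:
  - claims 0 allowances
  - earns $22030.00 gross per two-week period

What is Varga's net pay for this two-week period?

Earnings Tax: taxable = $22030.00
  $1498.00 + 27.78% × ($22030.00 − $10000.00) = $1498.00 + 27.78% × $12030.00 = $4839.93
Solidarity Surcharge: 7% × $22030.00 = $1542.10
Training Fund Levy: 2.5% × $22030.00 = $550.75
Total withheld: $4839.93 + $1542.10 + $550.75 = $6932.78
Net pay: $22030.00 − $6932.78 = $15097.22

$15097.22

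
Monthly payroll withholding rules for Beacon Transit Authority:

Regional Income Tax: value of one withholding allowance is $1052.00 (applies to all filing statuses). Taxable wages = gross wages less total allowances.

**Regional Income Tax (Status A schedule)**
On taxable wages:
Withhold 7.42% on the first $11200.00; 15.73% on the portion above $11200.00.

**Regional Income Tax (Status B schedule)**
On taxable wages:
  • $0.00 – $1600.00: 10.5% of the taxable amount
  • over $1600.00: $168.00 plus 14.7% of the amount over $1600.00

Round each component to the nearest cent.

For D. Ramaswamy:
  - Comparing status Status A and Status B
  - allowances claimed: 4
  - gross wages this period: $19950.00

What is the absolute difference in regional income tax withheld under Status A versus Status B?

$701.37

Regional Income Tax (Status A): taxable = $19950.00 − 4×$1052.00 = $15742.00
  $831.04 + 15.73% × ($15742.00 − $11200.00) = $831.04 + 15.73% × $4542.00 = $1545.50
Regional Income Tax (Status B): taxable = $19950.00 − 4×$1052.00 = $15742.00
  $168.00 + 14.7% × ($15742.00 − $1600.00) = $168.00 + 14.7% × $14142.00 = $2246.87
Difference: |$1545.50 − $2246.87| = $701.37 (higher under Status B)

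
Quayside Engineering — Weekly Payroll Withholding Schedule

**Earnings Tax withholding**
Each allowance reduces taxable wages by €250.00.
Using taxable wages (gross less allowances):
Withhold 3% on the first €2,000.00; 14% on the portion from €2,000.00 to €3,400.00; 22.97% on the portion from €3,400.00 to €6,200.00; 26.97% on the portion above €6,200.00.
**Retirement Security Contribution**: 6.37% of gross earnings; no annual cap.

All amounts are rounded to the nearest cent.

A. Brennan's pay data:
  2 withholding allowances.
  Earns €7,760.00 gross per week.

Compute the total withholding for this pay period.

€1,679.35

Earnings Tax: taxable = €7,760.00 − 2×€250.00 = €7,260.00
  €899.16 + 26.97% × (€7,260.00 − €6,200.00) = €899.16 + 26.97% × €1,060.00 = €1,185.04
Retirement Security Contribution: 6.37% × €7,760.00 = €494.31
Total: €1,185.04 + €494.31 = €1,679.35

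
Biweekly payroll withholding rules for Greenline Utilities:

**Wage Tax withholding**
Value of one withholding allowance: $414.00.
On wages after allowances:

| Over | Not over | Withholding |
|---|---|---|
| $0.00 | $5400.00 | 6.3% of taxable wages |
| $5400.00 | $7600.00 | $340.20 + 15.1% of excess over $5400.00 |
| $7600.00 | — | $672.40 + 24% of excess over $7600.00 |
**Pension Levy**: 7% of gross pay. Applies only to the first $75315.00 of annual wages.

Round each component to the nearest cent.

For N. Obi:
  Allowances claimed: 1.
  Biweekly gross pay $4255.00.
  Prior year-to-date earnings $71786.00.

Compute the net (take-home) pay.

$3765.99

Wage Tax: taxable = $4255.00 − 1×$414.00 = $3841.00
  6.3% × $3841.00 = $241.98
Pension Levy: cap $75315.00 − YTD $71786.00 = $3529.00 subject; 7% × $3529.00 = $247.03
Total withheld: $241.98 + $247.03 = $489.01
Net pay: $4255.00 − $489.01 = $3765.99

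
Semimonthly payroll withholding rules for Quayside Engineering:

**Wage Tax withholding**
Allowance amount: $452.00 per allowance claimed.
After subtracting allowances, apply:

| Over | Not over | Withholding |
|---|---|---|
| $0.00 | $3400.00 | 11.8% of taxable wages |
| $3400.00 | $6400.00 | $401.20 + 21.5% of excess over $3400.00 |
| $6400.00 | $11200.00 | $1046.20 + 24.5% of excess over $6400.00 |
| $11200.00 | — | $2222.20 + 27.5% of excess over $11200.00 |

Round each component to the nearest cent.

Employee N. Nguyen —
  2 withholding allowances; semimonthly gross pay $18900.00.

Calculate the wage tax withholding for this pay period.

Wage Tax: taxable = $18900.00 − 2×$452.00 = $17996.00
  $2222.20 + 27.5% × ($17996.00 − $11200.00) = $2222.20 + 27.5% × $6796.00 = $4091.10

$4091.10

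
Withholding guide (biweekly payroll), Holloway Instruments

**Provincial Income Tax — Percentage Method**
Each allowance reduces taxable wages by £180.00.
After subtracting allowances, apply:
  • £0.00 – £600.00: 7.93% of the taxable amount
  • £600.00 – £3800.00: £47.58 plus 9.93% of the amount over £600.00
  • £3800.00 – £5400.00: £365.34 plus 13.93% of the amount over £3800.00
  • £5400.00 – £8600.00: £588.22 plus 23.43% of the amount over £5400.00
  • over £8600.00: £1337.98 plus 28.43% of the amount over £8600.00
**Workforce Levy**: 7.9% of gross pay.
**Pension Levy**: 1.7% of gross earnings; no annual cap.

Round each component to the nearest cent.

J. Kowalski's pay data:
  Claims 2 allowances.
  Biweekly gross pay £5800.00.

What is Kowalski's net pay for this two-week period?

Provincial Income Tax: taxable = £5800.00 − 2×£180.00 = £5440.00
  £588.22 + 23.43% × (£5440.00 − £5400.00) = £588.22 + 23.43% × £40.00 = £597.59
Workforce Levy: 7.9% × £5800.00 = £458.20
Pension Levy: 1.7% × £5800.00 = £98.60
Total withheld: £597.59 + £458.20 + £98.60 = £1154.39
Net pay: £5800.00 − £1154.39 = £4645.61

£4645.61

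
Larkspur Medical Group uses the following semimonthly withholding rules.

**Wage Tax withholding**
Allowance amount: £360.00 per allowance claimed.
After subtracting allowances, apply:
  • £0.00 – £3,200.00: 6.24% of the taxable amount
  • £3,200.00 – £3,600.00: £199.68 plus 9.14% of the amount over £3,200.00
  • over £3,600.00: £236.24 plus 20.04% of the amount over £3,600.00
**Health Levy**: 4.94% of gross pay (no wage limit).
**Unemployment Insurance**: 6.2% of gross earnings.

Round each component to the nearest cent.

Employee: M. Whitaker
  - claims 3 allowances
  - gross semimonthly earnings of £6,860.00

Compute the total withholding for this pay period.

£1,437.31

Wage Tax: taxable = £6,860.00 − 3×£360.00 = £5,780.00
  £236.24 + 20.04% × (£5,780.00 − £3,600.00) = £236.24 + 20.04% × £2,180.00 = £673.11
Health Levy: 4.94% × £6,860.00 = £338.88
Unemployment Insurance: 6.2% × £6,860.00 = £425.32
Total: £673.11 + £338.88 + £425.32 = £1,437.31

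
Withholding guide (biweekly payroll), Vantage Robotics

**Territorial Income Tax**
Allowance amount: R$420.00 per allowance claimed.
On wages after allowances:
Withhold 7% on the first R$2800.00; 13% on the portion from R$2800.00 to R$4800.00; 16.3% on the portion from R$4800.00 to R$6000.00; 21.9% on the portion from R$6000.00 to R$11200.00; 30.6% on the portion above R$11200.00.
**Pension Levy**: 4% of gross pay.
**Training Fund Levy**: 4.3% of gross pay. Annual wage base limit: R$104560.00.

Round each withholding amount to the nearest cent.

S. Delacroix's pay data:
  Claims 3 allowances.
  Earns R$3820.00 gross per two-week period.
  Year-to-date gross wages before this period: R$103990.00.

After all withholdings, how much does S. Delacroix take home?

R$3463.49

Territorial Income Tax: taxable = R$3820.00 − 3×R$420.00 = R$2560.00
  7% × R$2560.00 = R$179.20
Pension Levy: 4% × R$3820.00 = R$152.80
Training Fund Levy: cap R$104560.00 − YTD R$103990.00 = R$570.00 subject; 4.3% × R$570.00 = R$24.51
Total withheld: R$179.20 + R$152.80 + R$24.51 = R$356.51
Net pay: R$3820.00 − R$356.51 = R$3463.49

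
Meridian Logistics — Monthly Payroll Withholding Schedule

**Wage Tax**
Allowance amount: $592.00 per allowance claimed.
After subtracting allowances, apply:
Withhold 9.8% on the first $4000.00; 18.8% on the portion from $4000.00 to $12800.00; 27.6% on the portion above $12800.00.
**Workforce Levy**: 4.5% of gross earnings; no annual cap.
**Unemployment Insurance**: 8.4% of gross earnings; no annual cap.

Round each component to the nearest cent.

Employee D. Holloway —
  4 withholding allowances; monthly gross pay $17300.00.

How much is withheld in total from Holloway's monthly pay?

Wage Tax: taxable = $17300.00 − 4×$592.00 = $14932.00
  $2046.40 + 27.6% × ($14932.00 − $12800.00) = $2046.40 + 27.6% × $2132.00 = $2634.83
Workforce Levy: 4.5% × $17300.00 = $778.50
Unemployment Insurance: 8.4% × $17300.00 = $1453.20
Total: $2634.83 + $778.50 + $1453.20 = $4866.53

$4866.53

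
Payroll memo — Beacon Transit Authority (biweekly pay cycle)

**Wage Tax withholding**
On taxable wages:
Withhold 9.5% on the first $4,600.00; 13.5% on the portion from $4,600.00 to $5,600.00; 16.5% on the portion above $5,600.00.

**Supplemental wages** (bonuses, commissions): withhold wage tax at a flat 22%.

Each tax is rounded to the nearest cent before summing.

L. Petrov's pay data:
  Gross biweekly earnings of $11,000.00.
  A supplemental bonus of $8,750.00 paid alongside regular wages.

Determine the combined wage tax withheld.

$3,388.00

Wage Tax: taxable = $11,000.00
  $572.00 + 16.5% × ($11,000.00 − $5,600.00) = $572.00 + 16.5% × $5,400.00 = $1,463.00
Supplemental (22% flat on bonus): 22% × $8,750.00 = $1,925.00
Total wage tax: $1,463.00 + $1,925.00 = $3,388.00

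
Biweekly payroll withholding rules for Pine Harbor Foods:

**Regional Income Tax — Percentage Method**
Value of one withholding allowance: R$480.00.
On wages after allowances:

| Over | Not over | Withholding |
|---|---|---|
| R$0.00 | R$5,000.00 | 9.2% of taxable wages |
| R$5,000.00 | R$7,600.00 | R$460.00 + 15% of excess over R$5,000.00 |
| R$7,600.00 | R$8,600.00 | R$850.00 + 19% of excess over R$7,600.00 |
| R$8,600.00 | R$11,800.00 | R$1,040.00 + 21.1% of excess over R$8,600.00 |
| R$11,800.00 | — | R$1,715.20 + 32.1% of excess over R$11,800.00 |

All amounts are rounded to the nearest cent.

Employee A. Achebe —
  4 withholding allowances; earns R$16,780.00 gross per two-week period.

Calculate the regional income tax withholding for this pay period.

R$2,697.46

Regional Income Tax: taxable = R$16,780.00 − 4×R$480.00 = R$14,860.00
  R$1,715.20 + 32.1% × (R$14,860.00 − R$11,800.00) = R$1,715.20 + 32.1% × R$3,060.00 = R$2,697.46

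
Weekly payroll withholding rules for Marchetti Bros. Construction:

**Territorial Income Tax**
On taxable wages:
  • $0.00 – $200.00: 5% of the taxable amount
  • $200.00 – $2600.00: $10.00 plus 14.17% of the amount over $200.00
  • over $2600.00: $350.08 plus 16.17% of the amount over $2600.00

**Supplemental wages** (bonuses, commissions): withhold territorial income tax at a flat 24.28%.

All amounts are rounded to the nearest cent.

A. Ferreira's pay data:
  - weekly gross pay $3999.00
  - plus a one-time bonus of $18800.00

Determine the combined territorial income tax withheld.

$5140.94

Territorial Income Tax: taxable = $3999.00
  $350.08 + 16.17% × ($3999.00 − $2600.00) = $350.08 + 16.17% × $1399.00 = $576.30
Supplemental (24.28% flat on bonus): 24.28% × $18800.00 = $4564.64
Total territorial income tax: $576.30 + $4564.64 = $5140.94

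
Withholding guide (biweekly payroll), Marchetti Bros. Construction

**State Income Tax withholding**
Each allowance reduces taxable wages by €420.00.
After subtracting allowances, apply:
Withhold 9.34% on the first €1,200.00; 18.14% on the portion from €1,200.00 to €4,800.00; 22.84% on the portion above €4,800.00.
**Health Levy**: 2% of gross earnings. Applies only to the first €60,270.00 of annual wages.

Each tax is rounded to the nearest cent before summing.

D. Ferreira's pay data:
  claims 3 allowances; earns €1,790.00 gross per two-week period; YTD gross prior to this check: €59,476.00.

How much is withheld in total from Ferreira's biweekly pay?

State Income Tax: taxable = €1,790.00 − 3×€420.00 = €530.00
  9.34% × €530.00 = €49.50
Health Levy: cap €60,270.00 − YTD €59,476.00 = €794.00 subject; 2% × €794.00 = €15.88
Total: €49.50 + €15.88 = €65.38

€65.38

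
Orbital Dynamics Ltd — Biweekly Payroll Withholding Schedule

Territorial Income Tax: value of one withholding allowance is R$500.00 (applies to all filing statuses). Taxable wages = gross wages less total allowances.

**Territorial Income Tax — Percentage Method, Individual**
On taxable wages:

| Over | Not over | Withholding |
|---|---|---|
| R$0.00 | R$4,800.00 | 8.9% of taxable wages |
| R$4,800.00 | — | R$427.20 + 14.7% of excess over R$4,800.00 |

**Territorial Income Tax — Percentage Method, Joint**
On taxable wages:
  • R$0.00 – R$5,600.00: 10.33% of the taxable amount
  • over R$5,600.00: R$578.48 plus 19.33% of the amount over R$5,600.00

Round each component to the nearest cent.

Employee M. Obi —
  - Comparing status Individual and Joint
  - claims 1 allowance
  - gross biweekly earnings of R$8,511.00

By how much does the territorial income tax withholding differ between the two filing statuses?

R$145.31

Territorial Income Tax (Individual): taxable = R$8,511.00 − 1×R$500.00 = R$8,011.00
  R$427.20 + 14.7% × (R$8,011.00 − R$4,800.00) = R$427.20 + 14.7% × R$3,211.00 = R$899.22
Territorial Income Tax (Joint): taxable = R$8,511.00 − 1×R$500.00 = R$8,011.00
  R$578.48 + 19.33% × (R$8,011.00 − R$5,600.00) = R$578.48 + 19.33% × R$2,411.00 = R$1,044.53
Difference: |R$899.22 − R$1,044.53| = R$145.31 (higher under Joint)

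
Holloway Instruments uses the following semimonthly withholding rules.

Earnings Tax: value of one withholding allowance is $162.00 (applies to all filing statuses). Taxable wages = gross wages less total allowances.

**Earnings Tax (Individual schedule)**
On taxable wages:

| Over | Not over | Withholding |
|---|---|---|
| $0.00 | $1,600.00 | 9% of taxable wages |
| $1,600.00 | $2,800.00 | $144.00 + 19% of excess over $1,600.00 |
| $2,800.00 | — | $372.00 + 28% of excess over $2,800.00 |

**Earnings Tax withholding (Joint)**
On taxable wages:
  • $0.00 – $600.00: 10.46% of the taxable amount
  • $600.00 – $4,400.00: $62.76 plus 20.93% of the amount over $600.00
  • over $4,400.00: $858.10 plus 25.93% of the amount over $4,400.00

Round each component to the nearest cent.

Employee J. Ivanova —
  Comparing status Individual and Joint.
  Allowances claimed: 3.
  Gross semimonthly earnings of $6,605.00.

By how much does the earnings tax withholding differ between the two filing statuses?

$2.52

Earnings Tax (Individual): taxable = $6,605.00 − 3×$162.00 = $6,119.00
  $372.00 + 28% × ($6,119.00 − $2,800.00) = $372.00 + 28% × $3,319.00 = $1,301.32
Earnings Tax (Joint): taxable = $6,605.00 − 3×$162.00 = $6,119.00
  $858.10 + 25.93% × ($6,119.00 − $4,400.00) = $858.10 + 25.93% × $1,719.00 = $1,303.84
Difference: |$1,301.32 − $1,303.84| = $2.52 (higher under Joint)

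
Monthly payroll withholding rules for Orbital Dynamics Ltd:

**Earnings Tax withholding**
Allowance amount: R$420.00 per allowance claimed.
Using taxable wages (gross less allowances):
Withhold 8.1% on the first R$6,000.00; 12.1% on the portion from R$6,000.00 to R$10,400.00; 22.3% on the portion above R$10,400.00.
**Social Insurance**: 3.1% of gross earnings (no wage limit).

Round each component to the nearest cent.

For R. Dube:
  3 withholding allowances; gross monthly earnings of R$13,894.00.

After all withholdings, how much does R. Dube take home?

R$11,946.71

Earnings Tax: taxable = R$13,894.00 − 3×R$420.00 = R$12,634.00
  R$1,018.40 + 22.3% × (R$12,634.00 − R$10,400.00) = R$1,018.40 + 22.3% × R$2,234.00 = R$1,516.58
Social Insurance: 3.1% × R$13,894.00 = R$430.71
Total withheld: R$1,516.58 + R$430.71 = R$1,947.29
Net pay: R$13,894.00 − R$1,947.29 = R$11,946.71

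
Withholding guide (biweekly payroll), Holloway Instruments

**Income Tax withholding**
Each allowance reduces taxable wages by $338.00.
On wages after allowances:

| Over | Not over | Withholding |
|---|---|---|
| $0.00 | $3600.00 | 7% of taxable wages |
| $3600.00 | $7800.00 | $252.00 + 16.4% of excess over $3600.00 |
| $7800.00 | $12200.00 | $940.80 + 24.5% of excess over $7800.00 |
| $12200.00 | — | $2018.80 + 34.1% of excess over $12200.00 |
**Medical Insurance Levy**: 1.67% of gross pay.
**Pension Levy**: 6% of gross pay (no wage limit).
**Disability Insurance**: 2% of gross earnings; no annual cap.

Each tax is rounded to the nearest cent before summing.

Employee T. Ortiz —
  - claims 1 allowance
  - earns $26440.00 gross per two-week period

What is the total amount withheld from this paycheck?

$9316.13

Income Tax: taxable = $26440.00 − 1×$338.00 = $26102.00
  $2018.80 + 34.1% × ($26102.00 − $12200.00) = $2018.80 + 34.1% × $13902.00 = $6759.38
Medical Insurance Levy: 1.67% × $26440.00 = $441.55
Pension Levy: 6% × $26440.00 = $1586.40
Disability Insurance: 2% × $26440.00 = $528.80
Total: $6759.38 + $441.55 + $1586.40 + $528.80 = $9316.13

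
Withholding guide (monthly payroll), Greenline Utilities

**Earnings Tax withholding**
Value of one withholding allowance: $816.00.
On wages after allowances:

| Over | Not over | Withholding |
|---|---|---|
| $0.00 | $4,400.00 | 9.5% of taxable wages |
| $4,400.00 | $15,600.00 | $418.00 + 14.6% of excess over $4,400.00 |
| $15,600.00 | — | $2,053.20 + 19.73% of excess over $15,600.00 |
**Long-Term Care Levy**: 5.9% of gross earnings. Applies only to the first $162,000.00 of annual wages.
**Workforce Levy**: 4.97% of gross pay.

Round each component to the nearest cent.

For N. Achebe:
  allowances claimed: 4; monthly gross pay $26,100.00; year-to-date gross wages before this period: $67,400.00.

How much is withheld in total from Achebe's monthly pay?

Earnings Tax: taxable = $26,100.00 − 4×$816.00 = $22,836.00
  $2,053.20 + 19.73% × ($22,836.00 − $15,600.00) = $2,053.20 + 19.73% × $7,236.00 = $3,480.86
Long-Term Care Levy: 5.9% × $26,100.00 = $1,539.90
Workforce Levy: 4.97% × $26,100.00 = $1,297.17
Total: $3,480.86 + $1,539.90 + $1,297.17 = $6,317.93

$6,317.93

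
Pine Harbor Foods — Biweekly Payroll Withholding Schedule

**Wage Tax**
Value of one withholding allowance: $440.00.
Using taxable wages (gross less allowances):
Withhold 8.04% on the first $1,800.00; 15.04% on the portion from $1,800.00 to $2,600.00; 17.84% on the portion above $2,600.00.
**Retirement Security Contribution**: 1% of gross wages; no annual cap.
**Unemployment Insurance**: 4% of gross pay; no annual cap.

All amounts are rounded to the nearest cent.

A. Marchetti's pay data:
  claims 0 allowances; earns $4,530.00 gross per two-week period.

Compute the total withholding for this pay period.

Wage Tax: taxable = $4,530.00
  $265.04 + 17.84% × ($4,530.00 − $2,600.00) = $265.04 + 17.84% × $1,930.00 = $609.35
Retirement Security Contribution: 1% × $4,530.00 = $45.30
Unemployment Insurance: 4% × $4,530.00 = $181.20
Total: $609.35 + $45.30 + $181.20 = $835.85

$835.85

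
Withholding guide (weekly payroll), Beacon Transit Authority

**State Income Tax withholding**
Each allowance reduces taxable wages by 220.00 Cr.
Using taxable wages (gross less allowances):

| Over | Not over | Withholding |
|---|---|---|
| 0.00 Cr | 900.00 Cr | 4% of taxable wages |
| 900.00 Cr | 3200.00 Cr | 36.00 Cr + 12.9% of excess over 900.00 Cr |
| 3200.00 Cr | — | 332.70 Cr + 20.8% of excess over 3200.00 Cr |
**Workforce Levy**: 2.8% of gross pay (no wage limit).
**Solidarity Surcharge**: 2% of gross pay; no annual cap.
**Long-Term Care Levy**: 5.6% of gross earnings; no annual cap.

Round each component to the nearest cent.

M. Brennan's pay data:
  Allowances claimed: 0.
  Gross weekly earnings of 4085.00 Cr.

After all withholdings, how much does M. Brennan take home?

3143.38 Cr

State Income Tax: taxable = 4085.00 Cr
  332.70 Cr + 20.8% × (4085.00 Cr − 3200.00 Cr) = 332.70 Cr + 20.8% × 885.00 Cr = 516.78 Cr
Workforce Levy: 2.8% × 4085.00 Cr = 114.38 Cr
Solidarity Surcharge: 2% × 4085.00 Cr = 81.70 Cr
Long-Term Care Levy: 5.6% × 4085.00 Cr = 228.76 Cr
Total withheld: 516.78 Cr + 114.38 Cr + 81.70 Cr + 228.76 Cr = 941.62 Cr
Net pay: 4085.00 Cr − 941.62 Cr = 3143.38 Cr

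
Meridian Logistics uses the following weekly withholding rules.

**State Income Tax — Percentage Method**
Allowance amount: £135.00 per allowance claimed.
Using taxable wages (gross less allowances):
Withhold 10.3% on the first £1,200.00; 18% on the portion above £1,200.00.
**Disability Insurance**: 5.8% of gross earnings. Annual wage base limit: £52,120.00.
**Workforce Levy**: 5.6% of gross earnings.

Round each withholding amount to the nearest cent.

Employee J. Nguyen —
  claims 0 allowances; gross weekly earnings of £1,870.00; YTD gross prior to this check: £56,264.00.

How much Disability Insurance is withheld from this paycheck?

Disability Insurance: YTD £56,264.00 ≥ cap £52,120.00 → £0.00

£0.00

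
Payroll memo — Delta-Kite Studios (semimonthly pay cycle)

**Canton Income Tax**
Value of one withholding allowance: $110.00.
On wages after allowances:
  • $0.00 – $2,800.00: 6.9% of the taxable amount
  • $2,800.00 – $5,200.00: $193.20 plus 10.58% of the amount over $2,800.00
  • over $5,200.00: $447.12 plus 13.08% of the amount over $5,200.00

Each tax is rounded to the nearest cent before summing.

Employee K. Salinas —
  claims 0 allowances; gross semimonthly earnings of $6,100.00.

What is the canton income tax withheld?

$564.84

Canton Income Tax: taxable = $6,100.00
  $447.12 + 13.08% × ($6,100.00 − $5,200.00) = $447.12 + 13.08% × $900.00 = $564.84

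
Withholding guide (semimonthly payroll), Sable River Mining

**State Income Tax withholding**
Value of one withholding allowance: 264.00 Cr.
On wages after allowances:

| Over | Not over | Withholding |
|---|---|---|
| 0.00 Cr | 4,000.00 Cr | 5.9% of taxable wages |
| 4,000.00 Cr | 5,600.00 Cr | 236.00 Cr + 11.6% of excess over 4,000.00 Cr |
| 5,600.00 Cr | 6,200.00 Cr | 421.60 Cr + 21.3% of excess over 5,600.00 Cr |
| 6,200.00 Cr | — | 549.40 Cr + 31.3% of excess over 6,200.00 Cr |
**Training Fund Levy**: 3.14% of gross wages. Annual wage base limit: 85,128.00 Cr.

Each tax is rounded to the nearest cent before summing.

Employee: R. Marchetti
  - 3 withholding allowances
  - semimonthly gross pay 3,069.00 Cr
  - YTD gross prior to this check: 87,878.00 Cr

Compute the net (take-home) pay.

2,934.66 Cr

State Income Tax: taxable = 3,069.00 Cr − 3×264.00 Cr = 2,277.00 Cr
  5.9% × 2,277.00 Cr = 134.34 Cr
Training Fund Levy: YTD 87,878.00 Cr ≥ cap 85,128.00 Cr → 0.00 Cr
Total withheld: 134.34 Cr + 0.00 Cr = 134.34 Cr
Net pay: 3,069.00 Cr − 134.34 Cr = 2,934.66 Cr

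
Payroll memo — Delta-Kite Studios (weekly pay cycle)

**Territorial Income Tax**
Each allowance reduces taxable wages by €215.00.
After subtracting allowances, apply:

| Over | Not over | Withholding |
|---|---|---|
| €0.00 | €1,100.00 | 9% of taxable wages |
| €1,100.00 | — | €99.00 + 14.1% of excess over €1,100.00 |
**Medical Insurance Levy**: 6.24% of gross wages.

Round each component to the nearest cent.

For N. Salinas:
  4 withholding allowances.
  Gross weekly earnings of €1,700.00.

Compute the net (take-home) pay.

Territorial Income Tax: taxable = €1,700.00 − 4×€215.00 = €840.00
  9% × €840.00 = €75.60
Medical Insurance Levy: 6.24% × €1,700.00 = €106.08
Total withheld: €75.60 + €106.08 = €181.68
Net pay: €1,700.00 − €181.68 = €1,518.32

€1,518.32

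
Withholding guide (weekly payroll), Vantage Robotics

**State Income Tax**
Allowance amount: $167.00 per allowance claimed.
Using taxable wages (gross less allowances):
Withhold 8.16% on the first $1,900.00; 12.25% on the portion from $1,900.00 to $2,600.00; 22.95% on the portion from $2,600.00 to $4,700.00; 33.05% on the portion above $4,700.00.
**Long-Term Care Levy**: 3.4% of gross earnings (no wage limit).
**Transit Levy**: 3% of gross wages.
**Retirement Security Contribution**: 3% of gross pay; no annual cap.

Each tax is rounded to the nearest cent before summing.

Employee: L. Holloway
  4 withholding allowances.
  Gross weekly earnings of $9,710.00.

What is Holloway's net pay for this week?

$6,639.49

State Income Tax: taxable = $9,710.00 − 4×$167.00 = $9,042.00
  $722.74 + 33.05% × ($9,042.00 − $4,700.00) = $722.74 + 33.05% × $4,342.00 = $2,157.77
Long-Term Care Levy: 3.4% × $9,710.00 = $330.14
Transit Levy: 3% × $9,710.00 = $291.30
Retirement Security Contribution: 3% × $9,710.00 = $291.30
Total withheld: $2,157.77 + $330.14 + $291.30 + $291.30 = $3,070.51
Net pay: $9,710.00 − $3,070.51 = $6,639.49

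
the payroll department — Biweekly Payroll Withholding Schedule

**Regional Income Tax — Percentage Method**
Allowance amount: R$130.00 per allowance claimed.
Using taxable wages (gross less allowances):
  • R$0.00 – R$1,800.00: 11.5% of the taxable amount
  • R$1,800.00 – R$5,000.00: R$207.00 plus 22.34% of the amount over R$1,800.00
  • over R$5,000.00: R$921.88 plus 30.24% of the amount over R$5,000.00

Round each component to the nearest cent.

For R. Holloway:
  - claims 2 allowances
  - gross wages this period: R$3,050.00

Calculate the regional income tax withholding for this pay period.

Regional Income Tax: taxable = R$3,050.00 − 2×R$130.00 = R$2,790.00
  R$207.00 + 22.34% × (R$2,790.00 − R$1,800.00) = R$207.00 + 22.34% × R$990.00 = R$428.17

R$428.17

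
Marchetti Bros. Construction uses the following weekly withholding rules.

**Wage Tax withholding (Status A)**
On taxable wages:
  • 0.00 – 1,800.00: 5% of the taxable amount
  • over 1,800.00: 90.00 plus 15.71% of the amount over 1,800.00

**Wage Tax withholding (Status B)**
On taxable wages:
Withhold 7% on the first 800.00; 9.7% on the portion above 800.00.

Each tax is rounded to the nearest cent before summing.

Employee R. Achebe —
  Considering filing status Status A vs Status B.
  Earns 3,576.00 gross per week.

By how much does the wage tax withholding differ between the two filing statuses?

43.74

Wage Tax (Status A): taxable = 3,576.00
  90.00 + 15.71% × (3,576.00 − 1,800.00) = 90.00 + 15.71% × 1,776.00 = 369.01
Wage Tax (Status B): taxable = 3,576.00
  56.00 + 9.7% × (3,576.00 − 800.00) = 56.00 + 9.7% × 2,776.00 = 325.27
Difference: |369.01 − 325.27| = 43.74 (higher under Status A)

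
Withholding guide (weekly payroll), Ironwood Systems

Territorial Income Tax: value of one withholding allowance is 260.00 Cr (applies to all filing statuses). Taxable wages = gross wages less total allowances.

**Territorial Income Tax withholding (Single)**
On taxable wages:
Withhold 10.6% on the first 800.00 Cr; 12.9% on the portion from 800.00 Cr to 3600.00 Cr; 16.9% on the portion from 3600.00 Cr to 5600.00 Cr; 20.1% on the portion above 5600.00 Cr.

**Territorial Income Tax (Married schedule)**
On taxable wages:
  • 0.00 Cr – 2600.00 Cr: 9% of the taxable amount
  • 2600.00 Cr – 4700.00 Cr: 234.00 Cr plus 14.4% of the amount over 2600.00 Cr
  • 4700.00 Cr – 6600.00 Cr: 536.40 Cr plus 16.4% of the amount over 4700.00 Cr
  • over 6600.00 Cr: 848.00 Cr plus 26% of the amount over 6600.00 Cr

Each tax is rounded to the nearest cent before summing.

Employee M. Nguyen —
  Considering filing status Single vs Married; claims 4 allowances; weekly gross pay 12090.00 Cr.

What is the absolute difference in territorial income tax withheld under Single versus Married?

Territorial Income Tax (Single): taxable = 12090.00 Cr − 4×260.00 Cr = 11050.00 Cr
  784.00 Cr + 20.1% × (11050.00 Cr − 5600.00 Cr) = 784.00 Cr + 20.1% × 5450.00 Cr = 1879.45 Cr
Territorial Income Tax (Married): taxable = 12090.00 Cr − 4×260.00 Cr = 11050.00 Cr
  848.00 Cr + 26% × (11050.00 Cr − 6600.00 Cr) = 848.00 Cr + 26% × 4450.00 Cr = 2005.00 Cr
Difference: |1879.45 Cr − 2005.00 Cr| = 125.55 Cr (higher under Married)

125.55 Cr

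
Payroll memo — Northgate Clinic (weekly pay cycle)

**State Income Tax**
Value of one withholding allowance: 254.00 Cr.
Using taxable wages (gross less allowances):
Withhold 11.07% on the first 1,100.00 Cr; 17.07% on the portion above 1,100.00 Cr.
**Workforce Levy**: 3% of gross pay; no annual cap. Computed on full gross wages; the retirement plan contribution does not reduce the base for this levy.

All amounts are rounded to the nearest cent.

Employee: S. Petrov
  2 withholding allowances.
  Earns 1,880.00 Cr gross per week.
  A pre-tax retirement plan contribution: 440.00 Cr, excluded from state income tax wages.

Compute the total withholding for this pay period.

159.57 Cr

State Income Tax: taxable = 1,880.00 Cr − 440.00 Cr − 2×254.00 Cr = 932.00 Cr
  11.07% × 932.00 Cr = 103.17 Cr
Workforce Levy: 3% × 1,880.00 Cr = 56.40 Cr
Total: 103.17 Cr + 56.40 Cr = 159.57 Cr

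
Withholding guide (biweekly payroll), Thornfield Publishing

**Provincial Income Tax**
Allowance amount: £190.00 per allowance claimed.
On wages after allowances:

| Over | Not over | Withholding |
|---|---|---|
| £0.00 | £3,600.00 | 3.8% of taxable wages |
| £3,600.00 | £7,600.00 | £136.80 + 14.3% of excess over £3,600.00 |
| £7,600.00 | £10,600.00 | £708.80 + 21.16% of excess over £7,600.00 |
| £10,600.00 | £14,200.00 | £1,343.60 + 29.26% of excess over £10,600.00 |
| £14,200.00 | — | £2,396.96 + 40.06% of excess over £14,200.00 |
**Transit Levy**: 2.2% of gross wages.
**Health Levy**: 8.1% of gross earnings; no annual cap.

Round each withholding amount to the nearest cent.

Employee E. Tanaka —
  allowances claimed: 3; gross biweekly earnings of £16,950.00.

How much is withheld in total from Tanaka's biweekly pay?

£5,016.12

Provincial Income Tax: taxable = £16,950.00 − 3×£190.00 = £16,380.00
  £2,396.96 + 40.06% × (£16,380.00 − £14,200.00) = £2,396.96 + 40.06% × £2,180.00 = £3,270.27
Transit Levy: 2.2% × £16,950.00 = £372.90
Health Levy: 8.1% × £16,950.00 = £1,372.95
Total: £3,270.27 + £372.90 + £1,372.95 = £5,016.12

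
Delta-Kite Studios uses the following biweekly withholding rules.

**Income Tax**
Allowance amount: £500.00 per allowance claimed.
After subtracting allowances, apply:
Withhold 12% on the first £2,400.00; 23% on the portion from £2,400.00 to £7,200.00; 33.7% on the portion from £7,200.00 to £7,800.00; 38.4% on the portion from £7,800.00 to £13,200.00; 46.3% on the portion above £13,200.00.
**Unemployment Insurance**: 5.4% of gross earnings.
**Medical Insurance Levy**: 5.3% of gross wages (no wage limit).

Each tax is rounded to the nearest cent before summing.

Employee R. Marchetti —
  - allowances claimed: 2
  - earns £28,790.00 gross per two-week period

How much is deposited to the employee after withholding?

£15,286.50

Income Tax: taxable = £28,790.00 − 2×£500.00 = £27,790.00
  £3,667.80 + 46.3% × (£27,790.00 − £13,200.00) = £3,667.80 + 46.3% × £14,590.00 = £10,422.97
Unemployment Insurance: 5.4% × £28,790.00 = £1,554.66
Medical Insurance Levy: 5.3% × £28,790.00 = £1,525.87
Total withheld: £10,422.97 + £1,554.66 + £1,525.87 = £13,503.50
Net pay: £28,790.00 − £13,503.50 = £15,286.50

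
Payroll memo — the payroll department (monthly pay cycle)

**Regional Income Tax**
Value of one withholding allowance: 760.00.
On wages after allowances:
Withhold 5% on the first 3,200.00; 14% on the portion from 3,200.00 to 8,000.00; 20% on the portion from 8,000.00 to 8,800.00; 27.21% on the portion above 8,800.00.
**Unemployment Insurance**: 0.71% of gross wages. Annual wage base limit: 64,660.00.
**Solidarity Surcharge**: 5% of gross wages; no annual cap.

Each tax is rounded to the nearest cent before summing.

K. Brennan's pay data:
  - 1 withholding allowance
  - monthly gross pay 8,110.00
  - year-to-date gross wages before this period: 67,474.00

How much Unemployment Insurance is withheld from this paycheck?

0.00

Unemployment Insurance: YTD 67,474.00 ≥ cap 64,660.00 → 0.00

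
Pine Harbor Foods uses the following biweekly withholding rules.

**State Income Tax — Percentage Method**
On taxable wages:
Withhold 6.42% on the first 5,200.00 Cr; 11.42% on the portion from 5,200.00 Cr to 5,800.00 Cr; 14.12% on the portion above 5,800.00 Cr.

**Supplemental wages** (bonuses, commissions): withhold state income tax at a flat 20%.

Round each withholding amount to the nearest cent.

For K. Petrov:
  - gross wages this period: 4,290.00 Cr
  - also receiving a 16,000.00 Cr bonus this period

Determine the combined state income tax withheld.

3,475.42 Cr

State Income Tax: taxable = 4,290.00 Cr
  6.42% × 4,290.00 Cr = 275.42 Cr
Supplemental (20% flat on bonus): 20% × 16,000.00 Cr = 3,200.00 Cr
Total state income tax: 275.42 Cr + 3,200.00 Cr = 3,475.42 Cr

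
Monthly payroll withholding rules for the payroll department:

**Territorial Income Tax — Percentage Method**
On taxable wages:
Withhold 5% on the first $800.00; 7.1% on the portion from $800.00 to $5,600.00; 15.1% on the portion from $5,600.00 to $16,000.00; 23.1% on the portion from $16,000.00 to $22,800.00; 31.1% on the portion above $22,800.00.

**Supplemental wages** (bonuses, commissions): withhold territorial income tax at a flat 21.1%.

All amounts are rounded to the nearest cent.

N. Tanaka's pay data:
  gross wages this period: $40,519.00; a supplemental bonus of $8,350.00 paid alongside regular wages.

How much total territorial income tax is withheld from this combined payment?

Territorial Income Tax: taxable = $40,519.00
  $3,522.00 + 31.1% × ($40,519.00 − $22,800.00) = $3,522.00 + 31.1% × $17,719.00 = $9,032.61
Supplemental (21.1% flat on bonus): 21.1% × $8,350.00 = $1,761.85
Total territorial income tax: $9,032.61 + $1,761.85 = $10,794.46

$10,794.46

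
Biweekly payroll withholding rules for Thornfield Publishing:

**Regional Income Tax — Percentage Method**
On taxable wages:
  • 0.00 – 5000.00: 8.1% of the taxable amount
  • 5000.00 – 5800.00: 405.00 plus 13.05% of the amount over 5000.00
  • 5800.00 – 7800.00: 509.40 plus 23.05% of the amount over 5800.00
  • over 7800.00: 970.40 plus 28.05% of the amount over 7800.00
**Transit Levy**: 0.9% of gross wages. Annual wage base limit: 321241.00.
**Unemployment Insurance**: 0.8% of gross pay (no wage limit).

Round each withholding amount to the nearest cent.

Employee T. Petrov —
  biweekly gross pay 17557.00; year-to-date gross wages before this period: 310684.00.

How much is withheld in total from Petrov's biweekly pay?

3942.71

Regional Income Tax: taxable = 17557.00
  970.40 + 28.05% × (17557.00 − 7800.00) = 970.40 + 28.05% × 9757.00 = 3707.24
Transit Levy: cap 321241.00 − YTD 310684.00 = 10557.00 subject; 0.9% × 10557.00 = 95.01
Unemployment Insurance: 0.8% × 17557.00 = 140.46
Total: 3707.24 + 95.01 + 140.46 = 3942.71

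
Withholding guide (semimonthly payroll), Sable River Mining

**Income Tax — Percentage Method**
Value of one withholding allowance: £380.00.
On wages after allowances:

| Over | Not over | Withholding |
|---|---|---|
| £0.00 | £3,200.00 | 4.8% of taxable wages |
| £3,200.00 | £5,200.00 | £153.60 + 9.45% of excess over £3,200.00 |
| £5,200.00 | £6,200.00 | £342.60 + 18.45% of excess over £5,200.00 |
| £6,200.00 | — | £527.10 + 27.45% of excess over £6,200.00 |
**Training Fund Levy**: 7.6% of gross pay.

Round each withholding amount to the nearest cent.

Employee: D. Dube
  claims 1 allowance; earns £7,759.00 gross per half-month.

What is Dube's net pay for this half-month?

Income Tax: taxable = £7,759.00 − 1×£380.00 = £7,379.00
  £527.10 + 27.45% × (£7,379.00 − £6,200.00) = £527.10 + 27.45% × £1,179.00 = £850.74
Training Fund Levy: 7.6% × £7,759.00 = £589.68
Total withheld: £850.74 + £589.68 = £1,440.42
Net pay: £7,759.00 − £1,440.42 = £6,318.58

£6,318.58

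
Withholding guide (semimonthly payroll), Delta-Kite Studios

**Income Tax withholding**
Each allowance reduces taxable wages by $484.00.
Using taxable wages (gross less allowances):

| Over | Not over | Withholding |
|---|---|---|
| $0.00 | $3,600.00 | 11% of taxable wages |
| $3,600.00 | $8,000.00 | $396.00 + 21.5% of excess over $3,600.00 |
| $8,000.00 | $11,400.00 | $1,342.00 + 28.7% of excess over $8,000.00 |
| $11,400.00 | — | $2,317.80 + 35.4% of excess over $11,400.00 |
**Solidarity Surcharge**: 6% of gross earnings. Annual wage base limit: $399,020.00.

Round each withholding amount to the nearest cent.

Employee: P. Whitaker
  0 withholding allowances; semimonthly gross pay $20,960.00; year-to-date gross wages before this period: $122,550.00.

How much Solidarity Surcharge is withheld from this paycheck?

$1,257.60

Solidarity Surcharge: 6% × $20,960.00 = $1,257.60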